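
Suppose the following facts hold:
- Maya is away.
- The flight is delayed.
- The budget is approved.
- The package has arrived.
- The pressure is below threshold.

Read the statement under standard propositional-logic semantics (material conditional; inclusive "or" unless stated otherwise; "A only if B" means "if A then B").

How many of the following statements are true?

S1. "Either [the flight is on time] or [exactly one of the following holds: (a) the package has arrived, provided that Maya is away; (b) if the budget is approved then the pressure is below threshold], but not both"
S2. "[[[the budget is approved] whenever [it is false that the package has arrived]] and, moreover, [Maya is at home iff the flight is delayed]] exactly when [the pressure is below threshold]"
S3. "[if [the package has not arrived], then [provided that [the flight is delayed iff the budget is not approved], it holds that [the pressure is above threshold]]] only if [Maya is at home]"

0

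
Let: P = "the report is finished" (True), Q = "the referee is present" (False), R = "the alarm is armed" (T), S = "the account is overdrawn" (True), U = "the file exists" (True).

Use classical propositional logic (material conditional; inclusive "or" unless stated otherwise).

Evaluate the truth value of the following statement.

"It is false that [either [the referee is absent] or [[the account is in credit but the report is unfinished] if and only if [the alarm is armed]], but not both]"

The statement is false.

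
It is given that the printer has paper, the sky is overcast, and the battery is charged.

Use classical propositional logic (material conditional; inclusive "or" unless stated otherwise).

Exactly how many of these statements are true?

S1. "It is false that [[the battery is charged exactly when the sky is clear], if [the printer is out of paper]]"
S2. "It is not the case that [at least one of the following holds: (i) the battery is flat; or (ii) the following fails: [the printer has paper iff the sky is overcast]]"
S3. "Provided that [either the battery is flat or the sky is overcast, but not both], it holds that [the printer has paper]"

Let P = "the printer has paper" (T), R = "the battery is charged" (T), Q = "the sky is overcast" (T).

S1: Formalization: ~(~P -> (R <-> ~Q))

~P = ~T = F
~Q = ~T = F
R <-> ~Q = T <-> F = F
~P -> (R <-> ~Q) = F -> F = T
~(~P -> (R <-> ~Q)) = ~T = F
So S1 is false.

S2: Parsed as ~(~R | ~(P <-> Q))

~R = ~T = F
P <-> Q = T <-> T = T
~(P <-> Q) = ~T = F
~R | ~(P <-> Q) = F | F = F
~(~R | ~(P <-> Q)) = ~F = T
Hence S2 is true.

S3: In symbols: (~R xor Q) -> P

~R = ~T = F
~R xor Q = F xor T = T
(~R xor Q) -> P = T -> T = T
So S3 is true.

True statements: 2.

2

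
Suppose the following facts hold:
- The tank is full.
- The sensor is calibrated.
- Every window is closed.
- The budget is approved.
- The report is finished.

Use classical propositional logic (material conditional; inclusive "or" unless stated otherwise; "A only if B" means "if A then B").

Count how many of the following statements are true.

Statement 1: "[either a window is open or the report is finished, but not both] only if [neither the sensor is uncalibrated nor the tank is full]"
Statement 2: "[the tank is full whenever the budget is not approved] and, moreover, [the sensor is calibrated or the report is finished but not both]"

0

Let V = "a window is open" (F), U = "the report is finished" (T), D = "the sensor is calibrated" (T), L = "the tank is full" (T), Q = "the budget is approved" (T).

Statement 1: This is (V ⊕ U) → (¬D ↓ L).

V ⊕ U = F ⊕ T = T
¬D = ¬T = F
¬D ↓ L = F ↓ T = F
(V ⊕ U) → (¬D ↓ L) = T → F = F
Thus Statement 1 is false.

Statement 2: This is (¬Q → L) ∧ (D ⊕ U).

¬Q = ¬T = F
¬Q → L = F → T = T
D ⊕ U = T ⊕ T = F
(¬Q → L) ∧ (D ⊕ U) = T ∧ F = F
So Statement 2 is false.

0 of the 2 statements are true (none).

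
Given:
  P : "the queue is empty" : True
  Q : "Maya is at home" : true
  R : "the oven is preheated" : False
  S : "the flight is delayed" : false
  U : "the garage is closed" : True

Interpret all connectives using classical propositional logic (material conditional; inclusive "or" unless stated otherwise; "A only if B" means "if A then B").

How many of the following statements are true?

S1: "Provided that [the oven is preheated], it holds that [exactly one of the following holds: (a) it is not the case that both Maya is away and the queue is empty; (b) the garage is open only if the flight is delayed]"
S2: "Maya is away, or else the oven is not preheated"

2

S1: This is R -> ((~Q nand P) xor (~U -> S)).

~Q = ~T = F
~Q nand P = F nand T = T
~U = ~T = F
~U -> S = F -> F = T
(~Q nand P) xor (~U -> S) = T xor T = F
R -> ((~Q nand P) xor (~U -> S)) = F -> F = T
Thus S1 is true.

S2: Formalization: ~Q | ~R

~Q = ~T = F
~R = ~F = T
~Q | ~R = F | T = T
Thus S2 is true.

Count: 2.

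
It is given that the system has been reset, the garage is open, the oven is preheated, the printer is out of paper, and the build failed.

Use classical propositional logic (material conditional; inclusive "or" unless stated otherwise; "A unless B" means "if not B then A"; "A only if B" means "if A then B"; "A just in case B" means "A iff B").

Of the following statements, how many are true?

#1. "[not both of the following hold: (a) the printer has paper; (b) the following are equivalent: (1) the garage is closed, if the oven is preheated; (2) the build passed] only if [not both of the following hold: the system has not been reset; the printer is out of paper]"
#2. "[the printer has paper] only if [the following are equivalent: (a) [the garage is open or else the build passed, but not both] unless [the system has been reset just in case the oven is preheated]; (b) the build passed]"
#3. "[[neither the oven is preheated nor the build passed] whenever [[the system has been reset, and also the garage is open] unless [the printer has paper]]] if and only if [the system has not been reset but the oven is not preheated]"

3

Let D = "the printer has paper" (F), K = "the oven is preheated" (T), S = "the garage is closed" (F), N = "the build passed" (F), L = "the system has been reset" (T).

#1: Parsed as (D ↑ ((K → S) ↔ N)) → (¬L ↑ ¬D)

K → S = T → F = F
(K → S) ↔ N = F ↔ F = T
D ↑ ((K → S) ↔ N) = F ↑ T = T
¬L = ¬T = F
¬D = ¬F = T
¬L ↑ ¬D = F ↑ T = T
(D ↑ ((K → S) ↔ N)) → (¬L ↑ ¬D) = T → T = T
Hence #1 is true.

#2: This is D → (((¬S ⊕ N) ∨ (L ↔ K)) ↔ N).

¬S = ¬F = T
¬S ⊕ N = T ⊕ F = T
L ↔ K = T ↔ T = T
(¬S ⊕ N) ∨ (L ↔ K) = T ∨ T = T
((¬S ⊕ N) ∨ (L ↔ K)) ↔ N = T ↔ F = F
D → (((¬S ⊕ N) ∨ (L ↔ K)) ↔ N) = F → F = T
So #2 is true.

#3: In symbols: (((L ∧ ¬S) ∨ D) → (K ↓ N)) ↔ (¬L ∧ ¬K)

¬S = ¬F = T
L ∧ ¬S = T ∧ T = T
(L ∧ ¬S) ∨ D = T ∨ F = T
K ↓ N = T ↓ F = F
((L ∧ ¬S) ∨ D) → (K ↓ N) = T → F = F
¬L = ¬T = F
¬K = ¬T = F
¬L ∧ ¬K = F ∧ F = F
(((L ∧ ¬S) ∨ D) → (K ↓ N)) ↔ (¬L ∧ ¬K) = F ↔ F = T
Hence #3 is true.

3 of the 3 statements are true (#1, #2, #3).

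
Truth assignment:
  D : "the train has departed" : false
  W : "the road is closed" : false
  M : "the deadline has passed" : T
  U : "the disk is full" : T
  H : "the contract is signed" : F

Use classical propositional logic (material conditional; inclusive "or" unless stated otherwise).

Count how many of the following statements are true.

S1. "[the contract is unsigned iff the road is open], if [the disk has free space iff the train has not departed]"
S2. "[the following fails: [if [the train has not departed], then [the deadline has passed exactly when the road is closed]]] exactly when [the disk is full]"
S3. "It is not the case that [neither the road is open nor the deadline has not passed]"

S1: Parsed as (¬U ↔ ¬D) → (¬H ↔ ¬W)

¬U = ¬T = F
¬D = ¬F = T
¬U ↔ ¬D = F ↔ T = F
¬H = ¬F = T
¬W = ¬F = T
¬H ↔ ¬W = T ↔ T = T
(¬U ↔ ¬D) → (¬H ↔ ¬W) = F → T = T
Hence S1 is true.

S2: This is ¬(¬D → (M ↔ W)) ↔ U.

¬D = ¬F = T
M ↔ W = T ↔ F = F
¬D → (M ↔ W) = T → F = F
¬(¬D → (M ↔ W)) = ¬F = T
¬(¬D → (M ↔ W)) ↔ U = T ↔ T = T
So S2 is true.

S3: In symbols: ¬(¬W ↓ ¬M)

¬W = ¬F = T
¬M = ¬T = F
¬W ↓ ¬M = T ↓ F = F
¬(¬W ↓ ¬M) = ¬F = T
Thus S3 is true.

Count: 3.

3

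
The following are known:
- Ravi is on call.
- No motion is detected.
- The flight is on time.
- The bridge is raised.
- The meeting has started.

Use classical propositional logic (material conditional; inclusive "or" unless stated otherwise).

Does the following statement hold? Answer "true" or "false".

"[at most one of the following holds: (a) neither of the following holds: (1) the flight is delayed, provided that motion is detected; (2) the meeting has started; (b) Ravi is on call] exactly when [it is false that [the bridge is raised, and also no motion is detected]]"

Let Q = "motion is detected" (F), R = "the flight is delayed" (F), U = "the meeting has started" (T), P = "Ravi is on call" (T), S = "the bridge is raised" (T).
This is (((Q -> R) nor U) nand P) <-> ~(S & ~Q).

Q -> R = F -> F = T
(Q -> R) nor U = T nor T = F
((Q -> R) nor U) nand P = F nand T = T
~Q = ~F = T
S & ~Q = T & T = T
~(S & ~Q) = ~T = F
(((Q -> R) nor U) nand P) <-> ~(S & ~Q) = T <-> F = F

false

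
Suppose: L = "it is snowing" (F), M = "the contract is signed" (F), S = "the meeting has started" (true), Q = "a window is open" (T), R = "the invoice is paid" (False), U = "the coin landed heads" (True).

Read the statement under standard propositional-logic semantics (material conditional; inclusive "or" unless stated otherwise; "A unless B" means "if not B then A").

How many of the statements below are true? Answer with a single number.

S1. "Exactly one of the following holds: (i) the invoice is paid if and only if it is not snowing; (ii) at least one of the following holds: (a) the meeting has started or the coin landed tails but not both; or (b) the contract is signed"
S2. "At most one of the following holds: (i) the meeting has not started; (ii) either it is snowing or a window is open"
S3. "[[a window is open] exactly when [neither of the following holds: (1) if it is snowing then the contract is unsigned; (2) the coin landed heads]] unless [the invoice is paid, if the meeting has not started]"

3

S1: Parsed as (R iff not L) xor ((S xor not U) or M)

not L = not False = True
R iff not L = False iff True = False
not U = not True = False
S xor not U = True xor False = True
(S xor not U) or M = True or False = True
(R iff not L) xor ((S xor not U) or M) = False xor True = True
Thus S1 is true.

S2: Parsed as not S nand (L or Q)

not S = not True = False
L or Q = False or True = True
not S nand (L or Q) = False nand True = True
So S2 is true.

S3: This is (Q iff ((L -> not M) nor U)) or (not S -> R).

not M = not False = True
L -> not M = False -> True = True
(L -> not M) nor U = True nor True = False
Q iff ((L -> not M) nor U) = True iff False = False
not S = not True = False
not S -> R = False -> False = True
(Q iff ((L -> not M) nor U)) or (not S -> R) = False or True = True
So S3 is true.

Count: 3.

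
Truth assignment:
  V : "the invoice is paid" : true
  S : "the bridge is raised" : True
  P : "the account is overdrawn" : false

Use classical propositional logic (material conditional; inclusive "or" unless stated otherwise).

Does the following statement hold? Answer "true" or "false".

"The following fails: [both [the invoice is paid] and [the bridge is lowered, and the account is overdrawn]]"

True.

In symbols: ¬(V ∧ (¬S ∧ P))

¬S = ¬T = F
¬S ∧ P = F ∧ F = F
V ∧ (¬S ∧ P) = T ∧ F = F
¬(V ∧ (¬S ∧ P)) = ¬F = T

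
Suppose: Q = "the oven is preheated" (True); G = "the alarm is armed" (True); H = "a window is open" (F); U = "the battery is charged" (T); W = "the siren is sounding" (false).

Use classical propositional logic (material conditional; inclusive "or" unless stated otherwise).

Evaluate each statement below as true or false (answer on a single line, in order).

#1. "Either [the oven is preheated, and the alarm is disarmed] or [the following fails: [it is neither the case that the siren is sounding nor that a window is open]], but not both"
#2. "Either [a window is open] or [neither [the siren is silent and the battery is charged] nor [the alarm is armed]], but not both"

#1: Parsed as (Q & ~G) xor ~(W nor H)

~G = ~T = F
Q & ~G = T & F = F
W nor H = F nor F = T
~(W nor H) = ~T = F
(Q & ~G) xor ~(W nor H) = F xor F = F
Hence #1 is false.

#2: Formalization: H xor ((~W & U) nor G)

~W = ~F = T
~W & U = T & T = T
(~W & U) nor G = T nor T = F
H xor ((~W & U) nor G) = F xor F = F
Thus #2 is false.

#1 false, #2 false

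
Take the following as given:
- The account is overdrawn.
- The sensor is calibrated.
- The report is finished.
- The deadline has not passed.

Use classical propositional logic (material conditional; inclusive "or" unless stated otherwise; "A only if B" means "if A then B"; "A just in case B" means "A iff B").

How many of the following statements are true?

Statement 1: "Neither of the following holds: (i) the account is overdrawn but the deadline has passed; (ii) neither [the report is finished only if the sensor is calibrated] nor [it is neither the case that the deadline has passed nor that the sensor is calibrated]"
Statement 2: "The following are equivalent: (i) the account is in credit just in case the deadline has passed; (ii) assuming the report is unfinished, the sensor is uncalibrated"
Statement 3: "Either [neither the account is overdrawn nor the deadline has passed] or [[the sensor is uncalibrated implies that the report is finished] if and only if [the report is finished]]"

3

Let P = "the account is overdrawn" (True), H = "the deadline has passed" (False), R = "the report is finished" (True), M = "the sensor is calibrated" (True).

Statement 1: In symbols: (P and H) nor ((R -> M) nor (H nor M))

P and H = True and False = False
R -> M = True -> True = True
H nor M = False nor True = False
(R -> M) nor (H nor M) = True nor False = False
(P and H) nor ((R -> M) nor (H nor M)) = False nor False = True
So Statement 1 is true.

Statement 2: Parsed as (not P iff H) iff (not R -> not M)

not P = not True = False
not P iff H = False iff False = True
not R = not True = False
not M = not True = False
not R -> not M = False -> False = True
(not P iff H) iff (not R -> not M) = True iff True = True
So Statement 2 is true.

Statement 3: Parsed as (P nor H) or ((not M -> R) iff R)

P nor H = True nor False = False
not M = not True = False
not M -> R = False -> True = True
(not M -> R) iff R = True iff True = True
(P nor H) or ((not M -> R) iff R) = False or True = True
So Statement 3 is true.

True statements: 3 (Statement 1, Statement 2, Statement 3).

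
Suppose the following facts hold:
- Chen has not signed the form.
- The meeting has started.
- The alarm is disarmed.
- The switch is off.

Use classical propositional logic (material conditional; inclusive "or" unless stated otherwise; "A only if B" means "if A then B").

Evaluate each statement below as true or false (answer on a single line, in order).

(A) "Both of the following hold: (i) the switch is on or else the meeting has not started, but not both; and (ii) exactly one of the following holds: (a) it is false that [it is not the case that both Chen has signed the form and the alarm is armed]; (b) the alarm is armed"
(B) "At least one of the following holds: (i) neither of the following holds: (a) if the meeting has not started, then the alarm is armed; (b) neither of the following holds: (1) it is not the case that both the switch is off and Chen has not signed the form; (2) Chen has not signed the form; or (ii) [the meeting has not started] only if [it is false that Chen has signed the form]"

Let S = "the switch is on" (F), Q = "the meeting has started" (T), P = "Chen has signed the form" (F), R = "the alarm is armed" (F).

(A): In symbols: (S xor ~Q) & (~(P nand R) xor R)

~Q = ~T = F
S xor ~Q = F xor F = F
P nand R = F nand F = T
~(P nand R) = ~T = F
~(P nand R) xor R = F xor F = F
(S xor ~Q) & (~(P nand R) xor R) = F & F = F
So (A) is false.

(B): Formalization: ((~Q -> R) nor ((~S nand ~P) nor ~P)) | (~Q -> ~P)

~Q = ~T = F
~Q -> R = F -> F = T
~S = ~F = T
~P = ~F = T
~S nand ~P = T nand T = F
~P = ~F = T
(~S nand ~P) nor ~P = F nor T = F
(~Q -> R) nor ((~S nand ~P) nor ~P) = T nor F = F
~Q = ~T = F
~P = ~F = T
~Q -> ~P = F -> T = T
((~Q -> R) nor ((~S nand ~P) nor ~P)) | (~Q -> ~P) = F | T = T
Thus (B) is true.

(A) False; (B) True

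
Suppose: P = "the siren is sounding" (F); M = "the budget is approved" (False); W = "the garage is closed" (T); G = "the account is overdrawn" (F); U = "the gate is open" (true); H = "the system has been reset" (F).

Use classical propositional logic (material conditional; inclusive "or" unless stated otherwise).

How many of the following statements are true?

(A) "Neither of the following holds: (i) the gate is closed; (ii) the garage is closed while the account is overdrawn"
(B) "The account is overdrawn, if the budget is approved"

2

(A): This is ~U nor (W & G).

~U = ~T = F
W & G = T & F = F
~U nor (W & G) = F nor F = T
So (A) is true.

(B): Parsed as M -> G

M -> G = F -> F = T
So (B) is true.

True statements: 2.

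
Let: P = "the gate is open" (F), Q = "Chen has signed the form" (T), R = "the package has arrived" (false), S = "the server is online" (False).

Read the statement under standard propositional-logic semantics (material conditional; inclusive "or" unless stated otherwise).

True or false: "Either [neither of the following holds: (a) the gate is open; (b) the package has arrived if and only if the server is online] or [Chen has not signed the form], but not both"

False

Formalization: (P ↓ (R ↔ S)) ⊕ ¬Q

R ↔ S = F ↔ F = T
P ↓ (R ↔ S) = F ↓ T = F
¬Q = ¬T = F
(P ↓ (R ↔ S)) ⊕ ¬Q = F ⊕ F = F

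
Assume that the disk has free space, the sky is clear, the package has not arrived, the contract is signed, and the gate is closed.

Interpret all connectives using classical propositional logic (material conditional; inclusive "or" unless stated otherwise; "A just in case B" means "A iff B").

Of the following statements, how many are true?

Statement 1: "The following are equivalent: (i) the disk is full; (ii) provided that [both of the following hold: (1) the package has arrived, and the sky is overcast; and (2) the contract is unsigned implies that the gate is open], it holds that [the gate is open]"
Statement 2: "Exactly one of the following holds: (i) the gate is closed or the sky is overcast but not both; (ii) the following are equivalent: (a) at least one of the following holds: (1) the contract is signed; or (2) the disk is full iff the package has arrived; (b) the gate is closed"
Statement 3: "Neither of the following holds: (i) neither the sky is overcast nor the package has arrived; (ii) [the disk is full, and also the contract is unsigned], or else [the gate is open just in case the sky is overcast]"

Let L = "the disk is full" (F), K = "the package has arrived" (F), D = "the sky is overcast" (F), P = "the contract is signed" (T), G = "the gate is open" (F).

Statement 1: Parsed as L <-> (((K & D) & (~P -> G)) -> G)

K & D = F & F = F
~P = ~T = F
~P -> G = F -> F = T
(K & D) & (~P -> G) = F & T = F
((K & D) & (~P -> G)) -> G = F -> F = T
L <-> (((K & D) & (~P -> G)) -> G) = F <-> T = F
So Statement 1 is false.

Statement 2: In symbols: (~G xor D) xor ((P | (L <-> K)) <-> ~G)

~G = ~F = T
~G xor D = T xor F = T
L <-> K = F <-> F = T
P | (L <-> K) = T | T = T
~G = ~F = T
(P | (L <-> K)) <-> ~G = T <-> T = T
(~G xor D) xor ((P | (L <-> K)) <-> ~G) = T xor T = F
Hence Statement 2 is false.

Statement 3: Parsed as (D nor K) nor ((L & ~P) | (G <-> D))

D nor K = F nor F = T
~P = ~T = F
L & ~P = F & F = F
G <-> D = F <-> F = T
(L & ~P) | (G <-> D) = F | T = T
(D nor K) nor ((L & ~P) | (G <-> D)) = T nor T = F
Hence Statement 3 is false.

Count: 0.

0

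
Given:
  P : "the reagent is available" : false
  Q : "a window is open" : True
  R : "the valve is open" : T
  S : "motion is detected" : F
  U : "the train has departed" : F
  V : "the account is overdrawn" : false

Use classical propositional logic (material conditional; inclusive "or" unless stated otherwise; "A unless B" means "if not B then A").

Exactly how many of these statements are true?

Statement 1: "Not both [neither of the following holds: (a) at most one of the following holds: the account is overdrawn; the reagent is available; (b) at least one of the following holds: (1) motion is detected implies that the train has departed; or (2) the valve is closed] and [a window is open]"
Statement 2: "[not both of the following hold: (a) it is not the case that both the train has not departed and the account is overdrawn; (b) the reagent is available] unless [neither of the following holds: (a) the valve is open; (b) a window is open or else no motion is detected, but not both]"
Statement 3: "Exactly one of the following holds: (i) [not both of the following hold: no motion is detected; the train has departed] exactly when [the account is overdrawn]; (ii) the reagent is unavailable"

3

Statement 1: Formalization: ((V nand P) nor ((S -> U) | ~R)) nand Q

V nand P = F nand F = T
S -> U = F -> F = T
~R = ~T = F
(S -> U) | ~R = T | F = T
(V nand P) nor ((S -> U) | ~R) = T nor T = F
((V nand P) nor ((S -> U) | ~R)) nand Q = F nand T = T
So Statement 1 is true.

Statement 2: Parsed as ((~U nand V) nand P) | (R nor (Q xor ~S))

~U = ~F = T
~U nand V = T nand F = T
(~U nand V) nand P = T nand F = T
~S = ~F = T
Q xor ~S = T xor T = F
R nor (Q xor ~S) = T nor F = F
((~U nand V) nand P) | (R nor (Q xor ~S)) = T | F = T
Hence Statement 2 is true.

Statement 3: In symbols: ((~S nand U) <-> V) xor ~P

~S = ~F = T
~S nand U = T nand F = T
(~S nand U) <-> V = T <-> F = F
~P = ~F = T
((~S nand U) <-> V) xor ~P = F xor T = T
Thus Statement 3 is true.

Count: 3.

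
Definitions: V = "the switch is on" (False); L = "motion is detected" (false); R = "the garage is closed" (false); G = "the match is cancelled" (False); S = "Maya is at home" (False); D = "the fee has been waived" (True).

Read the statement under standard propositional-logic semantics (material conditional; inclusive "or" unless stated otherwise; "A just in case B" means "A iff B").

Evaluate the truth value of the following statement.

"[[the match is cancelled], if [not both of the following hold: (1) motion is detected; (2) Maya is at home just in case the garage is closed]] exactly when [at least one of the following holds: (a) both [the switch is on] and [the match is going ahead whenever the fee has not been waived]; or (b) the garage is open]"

This is ((L ↑ (S ↔ R)) → G) ↔ ((V ∧ (¬D → ¬G)) ∨ ¬R).

S ↔ R = F ↔ F = T
L ↑ (S ↔ R) = F ↑ T = T
(L ↑ (S ↔ R)) → G = T → F = F
¬D = ¬T = F
¬G = ¬F = T
¬D → ¬G = F → T = T
V ∧ (¬D → ¬G) = F ∧ T = F
¬R = ¬F = T
(V ∧ (¬D → ¬G)) ∨ ¬R = F ∨ T = T
((L ↑ (S ↔ R)) → G) ↔ ((V ∧ (¬D → ¬G)) ∨ ¬R) = F ↔ T = F

The statement is false.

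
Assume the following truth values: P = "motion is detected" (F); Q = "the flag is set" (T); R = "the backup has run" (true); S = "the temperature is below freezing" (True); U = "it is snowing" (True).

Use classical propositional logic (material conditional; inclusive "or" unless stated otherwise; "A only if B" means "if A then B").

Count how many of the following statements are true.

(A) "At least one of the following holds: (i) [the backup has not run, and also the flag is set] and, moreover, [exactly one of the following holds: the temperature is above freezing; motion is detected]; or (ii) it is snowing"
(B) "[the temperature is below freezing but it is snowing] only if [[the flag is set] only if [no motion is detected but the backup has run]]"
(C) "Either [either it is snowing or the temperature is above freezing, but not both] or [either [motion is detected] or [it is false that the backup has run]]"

3

(A): Formalization: ((¬R ∧ Q) ∧ (¬S ⊕ P)) ∨ U

¬R = ¬T = F
¬R ∧ Q = F ∧ T = F
¬S = ¬T = F
¬S ⊕ P = F ⊕ F = F
(¬R ∧ Q) ∧ (¬S ⊕ P) = F ∧ F = F
((¬R ∧ Q) ∧ (¬S ⊕ P)) ∨ U = F ∨ T = T
So (A) is true.

(B): In symbols: (S ∧ U) → (Q → (¬P ∧ R))

S ∧ U = T ∧ T = T
¬P = ¬F = T
¬P ∧ R = T ∧ T = T
Q → (¬P ∧ R) = T → T = T
(S ∧ U) → (Q → (¬P ∧ R)) = T → T = T
So (B) is true.

(C): Formalization: (U ⊕ ¬S) ∨ (P ∨ ¬R)

¬S = ¬T = F
U ⊕ ¬S = T ⊕ F = T
¬R = ¬T = F
P ∨ ¬R = F ∨ F = F
(U ⊕ ¬S) ∨ (P ∨ ¬R) = T ∨ F = T
Hence (C) is true.

True statements: 3 ((A), (B), (C)).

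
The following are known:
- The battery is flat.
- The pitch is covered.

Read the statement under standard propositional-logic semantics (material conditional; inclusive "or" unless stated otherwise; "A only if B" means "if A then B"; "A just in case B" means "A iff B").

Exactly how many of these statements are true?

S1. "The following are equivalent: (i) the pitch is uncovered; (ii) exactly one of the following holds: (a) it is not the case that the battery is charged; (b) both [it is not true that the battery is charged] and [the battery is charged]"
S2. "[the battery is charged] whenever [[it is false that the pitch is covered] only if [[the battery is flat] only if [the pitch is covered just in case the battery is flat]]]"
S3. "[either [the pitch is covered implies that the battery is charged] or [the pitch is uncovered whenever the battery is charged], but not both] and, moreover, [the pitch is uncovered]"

0

Let S = "the pitch is covered" (T), W = "the battery is charged" (F).

S1: In symbols: ~S <-> (~W xor (~W & W))

~S = ~T = F
~W = ~F = T
~W = ~F = T
~W & W = T & F = F
~W xor (~W & W) = T xor F = T
~S <-> (~W xor (~W & W)) = F <-> T = F
So S1 is false.

S2: Formalization: (~S -> (~W -> (S <-> ~W))) -> W

~S = ~T = F
~W = ~F = T
~W = ~F = T
S <-> ~W = T <-> T = T
~W -> (S <-> ~W) = T -> T = T
~S -> (~W -> (S <-> ~W)) = F -> T = T
(~S -> (~W -> (S <-> ~W))) -> W = T -> F = F
Hence S2 is false.

S3: Parsed as ((S -> W) xor (W -> ~S)) & ~S

S -> W = T -> F = F
~S = ~T = F
W -> ~S = F -> F = T
(S -> W) xor (W -> ~S) = F xor T = T
~S = ~T = F
((S -> W) xor (W -> ~S)) & ~S = T & F = F
So S3 is false.

0 of the 3 statements are true (none).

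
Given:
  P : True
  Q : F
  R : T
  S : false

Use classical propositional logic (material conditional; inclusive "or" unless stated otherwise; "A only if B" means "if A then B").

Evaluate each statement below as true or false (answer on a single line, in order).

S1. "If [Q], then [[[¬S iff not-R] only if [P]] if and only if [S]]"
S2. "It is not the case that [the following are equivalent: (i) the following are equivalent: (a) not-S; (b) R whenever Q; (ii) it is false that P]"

S1 True / S2 True

S1: Formalization: Q -> (((not S iff not R) -> P) iff S)

not S = not False = True
not R = not True = False
not S iff not R = True iff False = False
(not S iff not R) -> P = False -> True = True
((not S iff not R) -> P) iff S = True iff False = False
Q -> (((not S iff not R) -> P) iff S) = False -> False = True
So S1 is true.

S2: This is not ((not S iff (Q -> R)) iff not P).

not S = not False = True
Q -> R = False -> True = True
not S iff (Q -> R) = True iff True = True
not P = not True = False
(not S iff (Q -> R)) iff not P = True iff False = False
not ((not S iff (Q -> R)) iff not P) = not False = True
So S2 is true.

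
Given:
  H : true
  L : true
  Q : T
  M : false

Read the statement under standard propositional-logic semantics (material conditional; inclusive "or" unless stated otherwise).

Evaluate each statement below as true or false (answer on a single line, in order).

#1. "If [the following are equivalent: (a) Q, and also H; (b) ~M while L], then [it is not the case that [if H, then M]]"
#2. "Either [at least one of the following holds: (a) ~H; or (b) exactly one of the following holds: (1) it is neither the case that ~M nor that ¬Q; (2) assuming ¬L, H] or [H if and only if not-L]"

#1: In symbols: ((Q ∧ H) ↔ (¬M ∧ L)) → ¬(H → M)

Q ∧ H = T ∧ T = T
¬M = ¬F = T
¬M ∧ L = T ∧ T = T
(Q ∧ H) ↔ (¬M ∧ L) = T ↔ T = T
H → M = T → F = F
¬(H → M) = ¬F = T
((Q ∧ H) ↔ (¬M ∧ L)) → ¬(H → M) = T → T = T
Hence #1 is true.

#2: This is (¬H ∨ ((¬M ↓ ¬Q) ⊕ (¬L → H))) ∨ (H ↔ ¬L).

¬H = ¬T = F
¬M = ¬F = T
¬Q = ¬T = F
¬M ↓ ¬Q = T ↓ F = F
¬L = ¬T = F
¬L → H = F → T = T
(¬M ↓ ¬Q) ⊕ (¬L → H) = F ⊕ T = T
¬H ∨ ((¬M ↓ ¬Q) ⊕ (¬L → H)) = F ∨ T = T
¬L = ¬T = F
H ↔ ¬L = T ↔ F = F
(¬H ∨ ((¬M ↓ ¬Q) ⊕ (¬L → H))) ∨ (H ↔ ¬L) = T ∨ F = T
Thus #2 is true.

#1 true; #2 true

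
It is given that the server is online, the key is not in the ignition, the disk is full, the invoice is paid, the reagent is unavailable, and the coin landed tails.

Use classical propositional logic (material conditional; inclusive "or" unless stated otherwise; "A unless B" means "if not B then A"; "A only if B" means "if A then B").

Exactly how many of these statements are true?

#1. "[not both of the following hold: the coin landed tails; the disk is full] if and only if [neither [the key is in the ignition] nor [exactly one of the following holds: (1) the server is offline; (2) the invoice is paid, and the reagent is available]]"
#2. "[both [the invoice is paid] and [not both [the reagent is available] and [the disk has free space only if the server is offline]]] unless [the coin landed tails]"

1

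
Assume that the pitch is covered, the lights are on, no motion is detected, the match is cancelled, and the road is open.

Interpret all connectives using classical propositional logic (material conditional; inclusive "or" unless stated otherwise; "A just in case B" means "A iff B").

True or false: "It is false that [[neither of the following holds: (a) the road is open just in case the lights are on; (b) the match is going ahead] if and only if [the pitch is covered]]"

The statement is true.

Let Q = "the road is closed" (F), N = "the lights are on" (T), M = "the match is cancelled" (T), U = "the pitch is covered" (T).
In symbols: ~(((~Q <-> N) nor ~M) <-> U)

~Q = ~F = T
~Q <-> N = T <-> T = T
~M = ~T = F
(~Q <-> N) nor ~M = T nor F = F
((~Q <-> N) nor ~M) <-> U = F <-> T = F
~(((~Q <-> N) nor ~M) <-> U) = ~F = T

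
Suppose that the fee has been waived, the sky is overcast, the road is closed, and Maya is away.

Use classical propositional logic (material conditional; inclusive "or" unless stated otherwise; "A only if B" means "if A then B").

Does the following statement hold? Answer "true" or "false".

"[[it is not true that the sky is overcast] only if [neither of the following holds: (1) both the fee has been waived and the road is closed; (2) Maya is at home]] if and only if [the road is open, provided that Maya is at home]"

Let K = "the sky is overcast" (True), S = "the fee has been waived" (True), L = "the road is closed" (True), P = "Maya is at home" (False).
This is (not K -> ((S and L) nor P)) iff (P -> not L).

not K = not True = False
S and L = True and True = True
(S and L) nor P = True nor False = False
not K -> ((S and L) nor P) = False -> False = True
not L = not True = False
P -> not L = False -> False = True
(not K -> ((S and L) nor P)) iff (P -> not L) = True iff True = True

true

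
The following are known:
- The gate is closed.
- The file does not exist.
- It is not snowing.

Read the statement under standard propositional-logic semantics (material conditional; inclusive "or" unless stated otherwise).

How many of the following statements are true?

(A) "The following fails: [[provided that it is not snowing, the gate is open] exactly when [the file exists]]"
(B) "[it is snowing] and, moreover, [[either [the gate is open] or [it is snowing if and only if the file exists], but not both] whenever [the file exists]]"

Let R = "it is snowing" (F), P = "the gate is open" (F), Q = "the file exists" (F).

(A): This is ¬((¬R → P) ↔ Q).

¬R = ¬F = T
¬R → P = T → F = F
(¬R → P) ↔ Q = F ↔ F = T
¬((¬R → P) ↔ Q) = ¬T = F
Thus (A) is false.

(B): Formalization: R ∧ (Q → (P ⊕ (R ↔ Q)))

R ↔ Q = F ↔ F = T
P ⊕ (R ↔ Q) = F ⊕ T = T
Q → (P ⊕ (R ↔ Q)) = F → T = T
R ∧ (Q → (P ⊕ (R ↔ Q))) = F ∧ T = F
Thus (B) is false.

0 of the 2 statements are true (none).

0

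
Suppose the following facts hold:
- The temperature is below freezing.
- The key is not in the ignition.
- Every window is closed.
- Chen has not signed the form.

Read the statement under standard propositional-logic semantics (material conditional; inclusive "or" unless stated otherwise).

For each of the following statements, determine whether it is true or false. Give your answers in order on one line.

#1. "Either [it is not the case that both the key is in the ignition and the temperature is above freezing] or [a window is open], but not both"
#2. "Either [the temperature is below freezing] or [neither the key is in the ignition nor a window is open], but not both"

#1 True; #2 False

Let M = "the key is in the ignition" (False), R = "the temperature is below freezing" (True), H = "a window is open" (False).

#1: In symbols: (M nand not R) xor H

not R = not True = False
M nand not R = False nand False = True
(M nand not R) xor H = True xor False = True
Hence #1 is true.

#2: This is R xor (M nor H).

M nor H = False nor False = True
R xor (M nor H) = True xor True = False
Thus #2 is false.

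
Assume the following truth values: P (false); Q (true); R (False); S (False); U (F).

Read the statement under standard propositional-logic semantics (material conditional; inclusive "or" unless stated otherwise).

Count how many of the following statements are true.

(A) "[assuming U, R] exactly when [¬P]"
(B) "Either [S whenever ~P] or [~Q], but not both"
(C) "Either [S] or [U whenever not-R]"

(A): In symbols: (U -> R) iff not P

U -> R = False -> False = True
not P = not False = True
(U -> R) iff not P = True iff True = True
So (A) is true.

(B): In symbols: (not P -> S) xor not Q

not P = not False = True
not P -> S = True -> False = False
not Q = not True = False
(not P -> S) xor not Q = False xor False = False
Hence (B) is false.

(C): In symbols: S or (not R -> U)

not R = not False = True
not R -> U = True -> False = False
S or (not R -> U) = False or False = False
Thus (C) is false.

True statements: 1.

1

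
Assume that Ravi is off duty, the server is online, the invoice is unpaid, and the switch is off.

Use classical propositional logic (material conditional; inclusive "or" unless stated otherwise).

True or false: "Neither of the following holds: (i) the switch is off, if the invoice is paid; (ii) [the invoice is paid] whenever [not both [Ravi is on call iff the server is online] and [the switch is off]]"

False

Let R = "the invoice is paid" (F), S = "the switch is on" (F), P = "Ravi is on call" (F), Q = "the server is online" (T).
This is (R -> ~S) nor (((P <-> Q) nand ~S) -> R).

~S = ~F = T
R -> ~S = F -> T = T
P <-> Q = F <-> T = F
~S = ~F = T
(P <-> Q) nand ~S = F nand T = T
((P <-> Q) nand ~S) -> R = T -> F = F
(R -> ~S) nor (((P <-> Q) nand ~S) -> R) = T nor F = F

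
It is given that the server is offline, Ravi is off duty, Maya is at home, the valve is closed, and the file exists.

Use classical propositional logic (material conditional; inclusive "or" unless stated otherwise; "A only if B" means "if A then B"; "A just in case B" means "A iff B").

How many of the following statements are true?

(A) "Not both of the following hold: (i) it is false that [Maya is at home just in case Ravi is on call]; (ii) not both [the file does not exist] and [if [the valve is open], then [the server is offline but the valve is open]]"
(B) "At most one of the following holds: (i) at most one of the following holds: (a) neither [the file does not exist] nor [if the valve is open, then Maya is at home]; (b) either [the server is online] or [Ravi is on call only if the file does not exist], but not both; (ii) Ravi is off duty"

Let N = "Maya is at home" (T), M = "Ravi is on call" (F), P = "the file exists" (T), G = "the valve is open" (F), S = "the server is online" (F).

(A): In symbols: ¬(N ↔ M) ↑ (¬P ↑ (G → (¬S ∧ G)))

N ↔ M = T ↔ F = F
¬(N ↔ M) = ¬F = T
¬P = ¬T = F
¬S = ¬F = T
¬S ∧ G = T ∧ F = F
G → (¬S ∧ G) = F → F = T
¬P ↑ (G → (¬S ∧ G)) = F ↑ T = T
¬(N ↔ M) ↑ (¬P ↑ (G → (¬S ∧ G))) = T ↑ T = F
Hence (A) is false.

(B): Parsed as ((¬P ↓ (G → N)) ↑ (S ⊕ (M → ¬P))) ↑ ¬M

¬P = ¬T = F
G → N = F → T = T
¬P ↓ (G → N) = F ↓ T = F
¬P = ¬T = F
M → ¬P = F → F = T
S ⊕ (M → ¬P) = F ⊕ T = T
(¬P ↓ (G → N)) ↑ (S ⊕ (M → ¬P)) = F ↑ T = T
¬M = ¬F = T
((¬P ↓ (G → N)) ↑ (S ⊕ (M → ¬P))) ↑ ¬M = T ↑ T = F
Hence (B) is false.

True statements: 0 (none).

0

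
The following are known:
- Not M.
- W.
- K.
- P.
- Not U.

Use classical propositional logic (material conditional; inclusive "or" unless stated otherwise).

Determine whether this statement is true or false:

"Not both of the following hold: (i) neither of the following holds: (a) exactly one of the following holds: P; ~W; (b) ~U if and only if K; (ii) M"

The statement is true.

This is ((P xor not W) nor (not U iff K)) nand M.

not W = not True = False
P xor not W = True xor False = True
not U = not False = True
not U iff K = True iff True = True
(P xor not W) nor (not U iff K) = True nor True = False
((P xor not W) nor (not U iff K)) nand M = False nand False = True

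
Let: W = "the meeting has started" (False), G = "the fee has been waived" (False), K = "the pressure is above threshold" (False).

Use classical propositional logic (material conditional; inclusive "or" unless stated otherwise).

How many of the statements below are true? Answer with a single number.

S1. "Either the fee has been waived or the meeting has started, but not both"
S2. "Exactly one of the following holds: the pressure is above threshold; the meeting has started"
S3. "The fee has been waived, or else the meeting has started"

S1: In symbols: G xor W

G xor W = F xor F = F
So S1 is false.

S2: This is K xor W.

K xor W = F xor F = F
Hence S2 is false.

S3: This is G | W.

G | W = F | F = F
Hence S3 is false.

Count: 0.

0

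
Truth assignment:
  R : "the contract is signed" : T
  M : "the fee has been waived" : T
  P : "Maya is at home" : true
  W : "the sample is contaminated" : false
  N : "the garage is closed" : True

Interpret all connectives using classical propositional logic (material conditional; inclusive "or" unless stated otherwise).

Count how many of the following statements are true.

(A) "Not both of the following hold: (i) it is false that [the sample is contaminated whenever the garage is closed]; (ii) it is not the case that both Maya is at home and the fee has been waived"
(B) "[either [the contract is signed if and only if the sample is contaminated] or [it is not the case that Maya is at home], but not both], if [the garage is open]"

(A): This is not (N -> W) nand (P nand M).

N -> W = True -> False = False
not (N -> W) = not False = True
P nand M = True nand True = False
not (N -> W) nand (P nand M) = True nand False = True
So (A) is true.

(B): This is not N -> ((R iff W) xor not P).

not N = not True = False
R iff W = True iff False = False
not P = not True = False
(R iff W) xor not P = False xor False = False
not N -> ((R iff W) xor not P) = False -> False = True
Thus (B) is true.

Count: 2.

2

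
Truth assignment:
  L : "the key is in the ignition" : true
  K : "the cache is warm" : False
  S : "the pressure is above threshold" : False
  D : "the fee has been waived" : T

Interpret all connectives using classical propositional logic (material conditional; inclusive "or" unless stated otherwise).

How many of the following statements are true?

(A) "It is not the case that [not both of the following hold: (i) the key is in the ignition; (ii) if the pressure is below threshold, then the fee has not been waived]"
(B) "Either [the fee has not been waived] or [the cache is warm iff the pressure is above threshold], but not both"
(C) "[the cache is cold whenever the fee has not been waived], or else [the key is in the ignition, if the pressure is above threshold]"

2

(A): In symbols: ~(L nand (~S -> ~D))

~S = ~F = T
~D = ~T = F
~S -> ~D = T -> F = F
L nand (~S -> ~D) = T nand F = T
~(L nand (~S -> ~D)) = ~T = F
Hence (A) is false.

(B): Formalization: ~D xor (K <-> S)

~D = ~T = F
K <-> S = F <-> F = T
~D xor (K <-> S) = F xor T = T
So (B) is true.

(C): In symbols: (~D -> ~K) | (S -> L)

~D = ~T = F
~K = ~F = T
~D -> ~K = F -> T = T
S -> L = F -> T = T
(~D -> ~K) | (S -> L) = T | T = T
Thus (C) is true.

2 of the 3 statements are true ((B), (C)).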